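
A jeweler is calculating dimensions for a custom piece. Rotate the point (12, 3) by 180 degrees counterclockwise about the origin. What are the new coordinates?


Transformation: rotation about the origin
Original point: (12, 3)
Rule for 180 deg: (x, y) -> (-x, -y)
Apply: (12, 3) -> (-12, -3)
(-12, -3)


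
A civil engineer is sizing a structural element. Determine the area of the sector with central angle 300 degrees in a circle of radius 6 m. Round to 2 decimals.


Shape: circular sector
Radius r = 6 m, Angle = 300 degrees
Formula: A = (angle/360) * pi * r^2
r^2 = 36
Fraction of circle = 300/360
A = (300/360) * pi * 36
A = 30 * pi
A = 94.25
94.25 m^2


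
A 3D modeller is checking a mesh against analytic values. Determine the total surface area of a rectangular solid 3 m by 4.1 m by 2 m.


Shape: rectangular prism
l = 3 m, w = 4.1 m, h = 2 m
Formula: SA = 2(lw + lh + wh)
lw = 12.3, lh = 6, wh = 8.2
lw + lh + wh = 26.5
SA = 2 * 26.5
SA = 53
53 m^2


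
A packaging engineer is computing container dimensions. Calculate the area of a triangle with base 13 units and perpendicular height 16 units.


Shape: triangle
Base b = 13 units, Height h = 16 units
Formula: A = (1/2) * b * h
A = 0.5 * 13 * 16
A = 0.5 * 208
A = 104
104 units^2


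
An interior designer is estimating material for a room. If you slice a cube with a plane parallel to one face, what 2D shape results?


Solid: cube
Cutting plane: parallel to one face
Visualize the intersection of the plane with the solid's surface.
The boundary of the cut region is a square.
square


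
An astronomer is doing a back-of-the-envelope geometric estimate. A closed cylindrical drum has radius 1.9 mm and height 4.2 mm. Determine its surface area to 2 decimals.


Shape: closed cylinder
Radius r = 1.9 mm, Height h = 4.2 mm
Formula: SA = 2*pi*r^2 + 2*pi*r*h = 2*pi*r*(r + h)
r + h = 6.1
2 * r * (r + h) = 2 * 1.9 * 6.1 = 23.18
SA = 23.18 * pi
SA = 72.82
72.82 mm^2


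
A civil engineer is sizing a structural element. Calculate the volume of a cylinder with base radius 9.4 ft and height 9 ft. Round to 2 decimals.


Shape: cylinder
Radius r = 9.4 ft, Height h = 9 ft
Formula: V = pi * r^2 * h
r^2 = 88.36
V = pi * 88.36 * 9
V = 795.24 * pi
V = 2498.32
2498.32 ft^3


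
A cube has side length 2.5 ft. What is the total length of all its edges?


Shape: cube
Side s = 2.5 ft
A cube has 12 edges, all equal.
Formula: total edge length = 12 * s
Total = 12 * 2.5
Total = 30
30 ft


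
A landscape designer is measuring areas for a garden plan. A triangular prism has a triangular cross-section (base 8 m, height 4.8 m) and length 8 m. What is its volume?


Shape: triangular prism
Triangle base = 8 m, triangle height = 4.8 m, prism length L = 8 m
Formula: V = (1/2 * b * h_tri) * L
Cross-section area = 0.5 * 8 * 4.8 = 19.2
V = 19.2 * 8
V = 153.6
153.6 m^3


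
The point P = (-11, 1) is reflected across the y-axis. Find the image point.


Transformation: reflection
Original point: (-11, 1)
Rule for reflection over the y-axis: (x, y) -> (-x, y)
Apply: (-11, 1) -> (11, 1)
(11, 1)


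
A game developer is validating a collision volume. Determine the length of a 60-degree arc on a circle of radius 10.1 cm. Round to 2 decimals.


Shape: circular arc
Radius r = 10.1 cm, Angle = 60 degrees
Formula: L = (angle/360) * 2 * pi * r
2 * pi * r = 20.2 * pi
L = (60/360) * 20.2 * pi
L = 3.366667 * pi
L = 10.58
10.58 cm


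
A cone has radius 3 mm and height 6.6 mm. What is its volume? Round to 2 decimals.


Shape: cone
Radius r = 3 mm, Height h = 6.6 mm
Formula: V = (1/3) * pi * r^2 * h
r^2 = 9
pi * r^2 * h = pi * 9 * 6.6 = 59.4 * pi
V = 59.4 * pi / 3
V = 62.2
62.2 mm^3


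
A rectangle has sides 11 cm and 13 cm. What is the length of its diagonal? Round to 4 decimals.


Shape: rectangle (diagonal via Pythagoras)
Sides: 11 cm and 13 cm
Formula: d = sqrt(l^2 + w^2)
l^2 = 121, w^2 = 169
l^2 + w^2 = 290
d = sqrt(290)
d = 17.0294
17.0294 cm


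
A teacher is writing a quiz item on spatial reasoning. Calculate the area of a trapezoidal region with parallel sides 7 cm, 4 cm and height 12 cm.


Shape: trapezoid
Parallel sides a = 7 cm, b = 4 cm; Height h = 12 cm
Formula: A = (a + b) * h / 2
a + b = 7 + 4 = 11
A = 11 * 12 / 2
A = 132 / 2
A = 66
66 cm^2


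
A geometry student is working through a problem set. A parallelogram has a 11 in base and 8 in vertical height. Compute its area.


Shape: parallelogram
Base b = 11 in, Height h = 8 in
Formula: A = b * h
A = 11 * 8
A = 88
88 in^2


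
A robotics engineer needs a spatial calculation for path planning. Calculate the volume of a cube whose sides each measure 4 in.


Shape: cube
Side s = 4 in
Formula: V = s^3
V = 4 * 4 * 4
V = 16 * 4
V = 64
64 in^3


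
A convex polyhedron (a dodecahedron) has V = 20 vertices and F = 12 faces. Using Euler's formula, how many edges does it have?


Polyhedron: dodecahedron
Euler's formula for convex polyhedra: V - E + F = 2
Given: V = 20 vertices and F = 12 faces
Solve for E:
E = V + F - 2 = 20 + 12 - 2 = 30
30 edges


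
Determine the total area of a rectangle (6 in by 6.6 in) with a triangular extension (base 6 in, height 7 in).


Composite shape: rectangle + triangle
Rectangle area = 6 * 6.6 = 39.6
Triangle area = 0.5 * 6 * 7 = 21
Total = 39.6 + 21
Total = 60.6
60.6 in^2


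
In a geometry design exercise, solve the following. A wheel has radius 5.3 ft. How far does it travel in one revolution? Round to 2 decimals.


Shape: circle
Radius r = 5.3 ft
Formula: C = 2 * pi * r
C = 2 * pi * 5.3
C = 10.6 * pi
C = 33.3
33.3 ft


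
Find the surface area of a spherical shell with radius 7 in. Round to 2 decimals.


Shape: sphere
Radius r = 7 in
Formula: SA = 4 * pi * r^2
r^2 = 49
SA = 4 * pi * 49
SA = 196 * pi
SA = 615.75
615.75 in^2


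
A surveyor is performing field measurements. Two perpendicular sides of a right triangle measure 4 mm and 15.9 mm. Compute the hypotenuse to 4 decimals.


Shape: right triangle
Legs a = 4 mm, b = 15.9 mm
Formula: c = sqrt(a^2 + b^2)
a^2 = 16, b^2 = 252.81
a^2 + b^2 = 268.81
c = sqrt(268.81)
c = 16.3954
16.3954 mm


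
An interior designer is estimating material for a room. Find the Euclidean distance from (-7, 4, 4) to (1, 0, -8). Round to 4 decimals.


3D distance between two points
P1 = (-7, 4, 4), P2 = (1, 0, -8)
Formula: d = sqrt((x2-x1)^2 + (y2-y1)^2 + (z2-z1)^2)
dx = 1 - -7 = 8
dy = 0 - 4 = -4
dz = -8 - 4 = -12
dx^2 + dy^2 + dz^2 = 64 + 16 + 144 = 224
d = sqrt(224)
d = 14.9666
14.9666 units


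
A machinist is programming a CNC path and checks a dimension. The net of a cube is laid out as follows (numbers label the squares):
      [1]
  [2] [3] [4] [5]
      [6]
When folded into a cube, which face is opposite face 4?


Net: cross layout. Take square 3 as the base (bottom).
Fold the four squares in the horizontal row up around 3: 2 -> left, 4 -> right, 5 wraps to the top.
Fold 1 and 6 up from 3: 1 -> back, 6 -> front.
Opposite pairs are therefore: (1, 6), (2, 4), (3, 5).
Face 4 is opposite face 2.
face 2


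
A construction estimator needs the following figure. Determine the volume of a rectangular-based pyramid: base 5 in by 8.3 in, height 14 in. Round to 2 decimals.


Shape: rectangular pyramid
Base: 5 in x 8.3 in, Height h = 14 in
Formula: V = (1/3) * base_area * h
base_area = 5 * 8.3 = 41.5
base_area * h = 41.5 * 14 = 581
V = 581 / 3
V = 193.67
193.67 in^3


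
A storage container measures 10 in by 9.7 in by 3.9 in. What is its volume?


Shape: rectangular prism
l = 10 in, w = 9.7 in, h = 3.9 in
Formula: V = l * w * h
V = 10 * 9.7 * 3.9
V = 97 * 3.9
V = 378.3
378.3 in^3


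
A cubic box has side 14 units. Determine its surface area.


Shape: cube
Side s = 14 units
A cube has 6 square faces.
Formula: SA = 6 * s^2
s^2 = 196
SA = 6 * 196
SA = 1176
1176 units^2


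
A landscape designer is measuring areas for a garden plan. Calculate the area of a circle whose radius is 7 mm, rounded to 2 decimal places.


Shape: circle
Radius r = 7 mm
Formula: A = pi * r^2
r^2 = 7^2 = 49
A = pi * 49
A = 153.94
153.94 mm^2


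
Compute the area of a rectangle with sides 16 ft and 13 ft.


Shape: rectangle
Length l = 16 ft, Width w = 13 ft
Formula: A = l * w
A = 16 * 13
A = 208
208 ft^2


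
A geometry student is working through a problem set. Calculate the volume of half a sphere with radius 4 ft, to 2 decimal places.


Shape: hemisphere (half of a sphere)
Radius r = 4 ft
Formula: V = (1/2) * (4/3) * pi * r^3 = (2/3) * pi * r^3
r^3 = 64
(2/3) * 64 = 42.666667
V = 42.666667 * pi
V = 134.04
134.04 ft^3


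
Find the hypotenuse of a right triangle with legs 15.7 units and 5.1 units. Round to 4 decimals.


Shape: right triangle
Legs a = 15.7 units, b = 5.1 units
Formula: c = sqrt(a^2 + b^2)
a^2 = 246.49, b^2 = 26.01
a^2 + b^2 = 272.5
c = sqrt(272.5)
c = 16.5076
16.5076 units


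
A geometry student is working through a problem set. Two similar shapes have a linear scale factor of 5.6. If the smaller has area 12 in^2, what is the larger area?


Linear scale factor k = 5.6
Original area = 12 in^2
Rule: under a linear scaling by k, areas scale by k^2.
k^2 = 5.6^2 = 31.36
New area = 12 * 31.36
New area = 376.32
376.32 in^2


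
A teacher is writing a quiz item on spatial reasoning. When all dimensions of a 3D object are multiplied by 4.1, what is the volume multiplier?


Linear scale factor k = 4.1
Rule: under a linear scaling by k, volumes scale by k^3.
k^3 = 4.1 * 4.1 * 4.1
k^3 = 16.81 * 4.1
k^3 = 68.921
Volume scales by a factor of 68.921.
68.921 (dimensionless)


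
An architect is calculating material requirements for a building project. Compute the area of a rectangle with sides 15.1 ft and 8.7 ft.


Shape: rectangle
Length l = 15.1 ft, Width w = 8.7 ft
Formula: A = l * w
A = 15.1 * 8.7
A = 131.37
131.37 ft^2


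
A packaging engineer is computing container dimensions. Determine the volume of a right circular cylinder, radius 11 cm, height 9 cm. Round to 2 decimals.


Shape: cylinder
Radius r = 11 cm, Height h = 9 cm
Formula: V = pi * r^2 * h
r^2 = 121
V = pi * 121 * 9
V = 1089 * pi
V = 3421.19
3421.19 cm^3


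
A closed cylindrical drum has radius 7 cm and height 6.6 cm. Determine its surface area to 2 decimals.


Shape: closed cylinder
Radius r = 7 cm, Height h = 6.6 cm
Formula: SA = 2*pi*r^2 + 2*pi*r*h = 2*pi*r*(r + h)
r + h = 13.6
2 * r * (r + h) = 2 * 7 * 13.6 = 190.4
SA = 190.4 * pi
SA = 598.16
598.16 cm^2


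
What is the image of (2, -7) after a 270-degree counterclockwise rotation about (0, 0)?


Transformation: rotation about the origin
Original point: (2, -7)
Rule for 270 deg counterclockwise: (x, y) -> (y, -x)
Apply: (2, -7) -> (-7, -2)
(-7, -2)


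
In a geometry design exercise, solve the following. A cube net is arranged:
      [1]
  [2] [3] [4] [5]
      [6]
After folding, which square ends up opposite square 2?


Net: cross layout. Take square 3 as the base (bottom).
Fold the four squares in the horizontal row up around 3: 2 -> left, 4 -> right, 5 wraps to the top.
Fold 1 and 6 up from 3: 1 -> back, 6 -> front.
Opposite pairs are therefore: (1, 6), (2, 4), (3, 5).
Face 2 is opposite face 4.
face 4


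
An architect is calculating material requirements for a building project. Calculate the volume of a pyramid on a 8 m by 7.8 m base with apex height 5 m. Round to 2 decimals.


Shape: rectangular pyramid
Base: 8 m x 7.8 m, Height h = 5 m
Formula: V = (1/3) * base_area * h
base_area = 8 * 7.8 = 62.4
base_area * h = 62.4 * 5 = 312
V = 312 / 3
V = 104
104 m^3


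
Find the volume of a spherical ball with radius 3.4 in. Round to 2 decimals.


Shape: sphere
Radius r = 3.4 in
Formula: V = (4/3) * pi * r^3
r^3 = 39.304
(4/3) * 39.304 = 52.405333
V = 52.405333 * pi
V = 164.64
164.64 in^3


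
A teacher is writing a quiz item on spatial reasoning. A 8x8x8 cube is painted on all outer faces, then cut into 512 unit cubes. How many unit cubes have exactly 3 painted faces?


Large cube: 8 x 8 x 8, cut into unit cubes.
Cubes with 3 painted faces are at the corners. A cube always has 8 corners.
Count = 8
8 unit cubes


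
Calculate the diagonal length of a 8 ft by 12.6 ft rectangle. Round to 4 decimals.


Shape: rectangle (diagonal via Pythagoras)
Sides: 8 ft and 12.6 ft
Formula: d = sqrt(l^2 + w^2)
l^2 = 64, w^2 = 158.76
l^2 + w^2 = 222.76
d = sqrt(222.76)
d = 14.9251
14.9251 ft


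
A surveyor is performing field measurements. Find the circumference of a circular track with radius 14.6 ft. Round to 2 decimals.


Shape: circle
Radius r = 14.6 ft
Formula: C = 2 * pi * r
C = 2 * pi * 14.6
C = 29.2 * pi
C = 91.73
91.73 ft


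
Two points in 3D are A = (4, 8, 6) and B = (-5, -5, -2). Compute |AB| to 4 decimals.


3D distance between two points
P1 = (4, 8, 6), P2 = (-5, -5, -2)
Formula: d = sqrt((x2-x1)^2 + (y2-y1)^2 + (z2-z1)^2)
dx = -5 - 4 = -9
dy = -5 - 8 = -13
dz = -2 - 6 = -8
dx^2 + dy^2 + dz^2 = 81 + 169 + 64 = 314
d = sqrt(314)
d = 17.72
17.72 units


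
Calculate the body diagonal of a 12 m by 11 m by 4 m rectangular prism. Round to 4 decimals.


Shape: rectangular box (space diagonal)
l = 12 m, w = 11 m, h = 4 m
Visualize: the diagonal of the base, then a right triangle with that diagonal and the height.
Formula: d = sqrt(l^2 + w^2 + h^2)
l^2 + w^2 + h^2 = 144 + 121 + 16 = 281
d = sqrt(281)
d = 16.7631
16.7631 m


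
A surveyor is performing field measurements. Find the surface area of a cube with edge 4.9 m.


Shape: cube
Side s = 4.9 m
A cube has 6 square faces.
Formula: SA = 6 * s^2
s^2 = 24.01
SA = 6 * 24.01
SA = 144.06
144.06 m^2


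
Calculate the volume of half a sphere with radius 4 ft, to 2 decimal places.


Shape: hemisphere (half of a sphere)
Radius r = 4 ft
Formula: V = (1/2) * (4/3) * pi * r^3 = (2/3) * pi * r^3
r^3 = 64
(2/3) * 64 = 42.666667
V = 42.666667 * pi
V = 134.04
134.04 ft^3


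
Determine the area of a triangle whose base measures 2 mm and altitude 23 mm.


Shape: triangle
Base b = 2 mm, Height h = 23 mm
Formula: A = (1/2) * b * h
A = 0.5 * 2 * 23
A = 0.5 * 46
A = 23
23 mm^2


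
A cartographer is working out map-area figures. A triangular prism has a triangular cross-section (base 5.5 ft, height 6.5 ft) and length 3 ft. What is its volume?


Shape: triangular prism
Triangle base = 5.5 ft, triangle height = 6.5 ft, prism length L = 3 ft
Formula: V = (1/2 * b * h_tri) * L
Cross-section area = 0.5 * 5.5 * 6.5 = 17.875
V = 17.875 * 3
V = 53.625
53.625 ft^3


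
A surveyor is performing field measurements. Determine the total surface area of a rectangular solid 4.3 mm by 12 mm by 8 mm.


Shape: rectangular prism
l = 4.3 mm, w = 12 mm, h = 8 mm
Formula: SA = 2(lw + lh + wh)
lw = 51.6, lh = 34.4, wh = 96
lw + lh + wh = 182
SA = 2 * 182
SA = 364
364 mm^2


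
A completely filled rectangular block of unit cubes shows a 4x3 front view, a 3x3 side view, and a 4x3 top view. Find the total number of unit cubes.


Orthographic views of a solid rectangular block:
Front view 4 x 3 -> length = 4, height = 3
Side view 3 x 3 -> width = 3, height = 3 (consistent)
Top view 4 x 3 -> confirms length = 4, width = 3
The block is 4 x 3 x 3.
Total unit cubes = 4 * 3 * 3 = 36
36 unit cubes


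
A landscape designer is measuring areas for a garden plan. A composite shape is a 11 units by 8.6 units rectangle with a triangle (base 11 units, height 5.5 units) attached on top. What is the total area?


Composite shape: rectangle + triangle
Rectangle area = 11 * 8.6 = 94.6
Triangle area = 0.5 * 11 * 5.5 = 30.25
Total = 94.6 + 30.25
Total = 124.85
124.85 units^2


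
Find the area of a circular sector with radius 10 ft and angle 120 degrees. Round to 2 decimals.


Shape: circular sector
Radius r = 10 ft, Angle = 120 degrees
Formula: A = (angle/360) * pi * r^2
r^2 = 100
Fraction of circle = 120/360
A = (120/360) * pi * 100
A = 33.333333 * pi
A = 104.72
104.72 ft^2


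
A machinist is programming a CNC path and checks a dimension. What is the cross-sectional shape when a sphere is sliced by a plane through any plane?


Solid: sphere
Cutting plane: through any plane
Visualize the intersection of the plane with the solid's surface.
The boundary of the cut region is a circle.
circle


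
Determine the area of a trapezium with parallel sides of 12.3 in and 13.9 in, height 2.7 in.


Shape: trapezoid
Parallel sides a = 12.3 in, b = 13.9 in; Height h = 2.7 in
Formula: A = (a + b) * h / 2
a + b = 12.3 + 13.9 = 26.2
A = 26.2 * 2.7 / 2
A = 70.74 / 2
A = 35.37
35.37 in^2


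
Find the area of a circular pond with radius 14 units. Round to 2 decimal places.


Shape: circle
Radius r = 14 units
Formula: A = pi * r^2
r^2 = 14^2 = 196
A = pi * 196
A = 615.75
615.75 units^2


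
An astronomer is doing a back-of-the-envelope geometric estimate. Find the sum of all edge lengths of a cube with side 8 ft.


Shape: cube
Side s = 8 ft
A cube has 12 edges, all equal.
Formula: total edge length = 12 * s
Total = 12 * 8
Total = 96
96 ft


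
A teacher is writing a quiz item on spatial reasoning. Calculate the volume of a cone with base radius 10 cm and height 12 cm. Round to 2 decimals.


Shape: cone
Radius r = 10 cm, Height h = 12 cm
Formula: V = (1/3) * pi * r^2 * h
r^2 = 100
pi * r^2 * h = pi * 100 * 12 = 1200 * pi
V = 1200 * pi / 3
V = 1256.64
1256.64 cm^3


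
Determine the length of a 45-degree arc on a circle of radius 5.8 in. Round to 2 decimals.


Shape: circular arc
Radius r = 5.8 in, Angle = 45 degrees
Formula: L = (angle/360) * 2 * pi * r
2 * pi * r = 11.6 * pi
L = (45/360) * 11.6 * pi
L = 1.45 * pi
L = 4.56
4.56 in


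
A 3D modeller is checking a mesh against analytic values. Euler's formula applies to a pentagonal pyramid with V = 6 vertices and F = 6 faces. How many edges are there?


Polyhedron: pentagonal pyramid
Euler's formula for convex polyhedra: V - E + F = 2
Given: V = 6 vertices and F = 6 faces
Solve for E:
E = V + F - 2 = 6 + 6 - 2 = 10
10 edges


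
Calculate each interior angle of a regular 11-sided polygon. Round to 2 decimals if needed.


Shape: regular hendecagon (11 sides)
Formula: interior angle = (n - 2) * 180 / n
(n - 2) = 9
(n - 2) * 180 = 1620
angle = 1620 / 11
angle = 147.27
147.27 degrees


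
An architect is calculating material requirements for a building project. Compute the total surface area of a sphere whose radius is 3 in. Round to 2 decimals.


Shape: sphere
Radius r = 3 in
Formula: SA = 4 * pi * r^2
r^2 = 9
SA = 4 * pi * 9
SA = 36 * pi
SA = 113.1
113.1 in^2


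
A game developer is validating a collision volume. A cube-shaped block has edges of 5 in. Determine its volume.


Shape: cube
Side s = 5 in
Formula: V = s^3
V = 5 * 5 * 5
V = 25 * 5
V = 125
125 in^3


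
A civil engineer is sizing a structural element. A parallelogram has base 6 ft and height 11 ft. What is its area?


Shape: parallelogram
Base b = 6 ft, Height h = 11 ft
Formula: A = b * h
A = 6 * 11
A = 66
66 ft^2


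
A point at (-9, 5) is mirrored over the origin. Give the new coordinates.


Transformation: reflection
Original point: (-9, 5)
Rule for reflection through the origin: (x, y) -> (-x, -y)
Apply: (-9, 5) -> (9, -5)
(9, -5)


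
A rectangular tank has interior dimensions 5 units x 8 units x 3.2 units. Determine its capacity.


Shape: rectangular prism
l = 5 units, w = 8 units, h = 3.2 units
Formula: V = l * w * h
V = 5 * 8 * 3.2
V = 40 * 3.2
V = 128
128 units^3


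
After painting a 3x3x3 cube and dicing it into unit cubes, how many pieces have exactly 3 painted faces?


Large cube: 3 x 3 x 3, cut into unit cubes.
Cubes with 3 painted faces are at the corners. A cube always has 8 corners.
Count = 8
8 unit cubes


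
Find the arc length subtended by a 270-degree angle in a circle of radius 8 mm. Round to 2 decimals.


Shape: circular arc
Radius r = 8 mm, Angle = 270 degrees
Formula: L = (angle/360) * 2 * pi * r
2 * pi * r = 16 * pi
L = (270/360) * 16 * pi
L = 12 * pi
L = 37.7
37.7 mm


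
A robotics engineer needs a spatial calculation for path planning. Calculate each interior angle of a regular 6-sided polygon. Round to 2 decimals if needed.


Shape: regular hexagon (6 sides)
Formula: interior angle = (n - 2) * 180 / n
(n - 2) = 4
(n - 2) * 180 = 720
angle = 720 / 6
angle = 120
120 degrees


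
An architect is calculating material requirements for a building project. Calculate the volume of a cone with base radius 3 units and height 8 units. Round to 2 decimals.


Shape: cone
Radius r = 3 units, Height h = 8 units
Formula: V = (1/3) * pi * r^2 * h
r^2 = 9
pi * r^2 * h = pi * 9 * 8 = 72 * pi
V = 72 * pi / 3
V = 75.4
75.4 units^3


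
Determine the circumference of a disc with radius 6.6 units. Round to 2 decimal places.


Shape: circle
Radius r = 6.6 units
Formula: C = 2 * pi * r
C = 2 * pi * 6.6
C = 13.2 * pi
C = 41.47
41.47 units


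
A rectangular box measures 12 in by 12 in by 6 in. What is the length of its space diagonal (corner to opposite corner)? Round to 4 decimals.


Shape: rectangular box (space diagonal)
l = 12 in, w = 12 in, h = 6 in
Visualize: the diagonal of the base, then a right triangle with that diagonal and the height.
Formula: d = sqrt(l^2 + w^2 + h^2)
l^2 + w^2 + h^2 = 144 + 144 + 36 = 324
d = sqrt(324)
d = 18.0
18 in


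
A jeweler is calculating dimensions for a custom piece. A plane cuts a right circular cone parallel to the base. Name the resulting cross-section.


Solid: right circular cone
Cutting plane: parallel to the base
Visualize the intersection of the plane with the solid's surface.
The boundary of the cut region is a circle.
circle


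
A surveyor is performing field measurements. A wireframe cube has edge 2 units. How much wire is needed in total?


Shape: cube
Side s = 2 units
A cube has 12 edges, all equal.
Formula: total edge length = 12 * s
Total = 12 * 2
Total = 24
24 units


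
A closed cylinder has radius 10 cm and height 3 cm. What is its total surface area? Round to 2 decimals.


Shape: closed cylinder
Radius r = 10 cm, Height h = 3 cm
Formula: SA = 2*pi*r^2 + 2*pi*r*h = 2*pi*r*(r + h)
r + h = 13
2 * r * (r + h) = 2 * 10 * 13 = 260
SA = 260 * pi
SA = 816.81
816.81 cm^2


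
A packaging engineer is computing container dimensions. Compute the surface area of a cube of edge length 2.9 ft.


Shape: cube
Side s = 2.9 ft
A cube has 6 square faces.
Formula: SA = 6 * s^2
s^2 = 8.41
SA = 6 * 8.41
SA = 50.46
50.46 ft^2


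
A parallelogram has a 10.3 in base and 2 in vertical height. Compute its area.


Shape: parallelogram
Base b = 10.3 in, Height h = 2 in
Formula: A = b * h
A = 10.3 * 2
A = 20.6
20.6 in^2


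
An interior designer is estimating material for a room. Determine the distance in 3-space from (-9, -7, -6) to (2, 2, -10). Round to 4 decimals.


3D distance between two points
P1 = (-9, -7, -6), P2 = (2, 2, -10)
Formula: d = sqrt((x2-x1)^2 + (y2-y1)^2 + (z2-z1)^2)
dx = 2 - -9 = 11
dy = 2 - -7 = 9
dz = -10 - -6 = -4
dx^2 + dy^2 + dz^2 = 121 + 81 + 16 = 218
d = sqrt(218)
d = 14.7648
14.7648 units


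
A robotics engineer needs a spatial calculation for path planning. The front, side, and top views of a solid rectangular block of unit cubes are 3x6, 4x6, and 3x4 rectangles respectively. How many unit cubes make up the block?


Orthographic views of a solid rectangular block:
Front view 3 x 6 -> length = 3, height = 6
Side view 4 x 6 -> width = 4, height = 6 (consistent)
Top view 3 x 4 -> confirms length = 3, width = 4
The block is 3 x 4 x 6.
Total unit cubes = 3 * 4 * 6 = 72
72 unit cubes


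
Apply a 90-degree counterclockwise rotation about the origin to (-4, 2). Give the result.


Transformation: rotation about the origin
Original point: (-4, 2)
Rule for 90 deg counterclockwise: (x, y) -> (-y, x)
Apply: (-4, 2) -> (-2, -4)
(-2, -4)


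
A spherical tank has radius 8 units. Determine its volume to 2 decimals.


Shape: sphere
Radius r = 8 units
Formula: V = (4/3) * pi * r^3
r^3 = 512
(4/3) * 512 = 682.666667
V = 682.666667 * pi
V = 2144.66
2144.66 units^3


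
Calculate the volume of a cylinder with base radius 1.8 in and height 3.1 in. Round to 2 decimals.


Shape: cylinder
Radius r = 1.8 in, Height h = 3.1 in
Formula: V = pi * r^2 * h
r^2 = 3.24
V = pi * 3.24 * 3.1
V = 10.044 * pi
V = 31.55
31.55 in^3


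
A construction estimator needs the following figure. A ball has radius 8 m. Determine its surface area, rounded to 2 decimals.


Shape: sphere
Radius r = 8 m
Formula: SA = 4 * pi * r^2
r^2 = 64
SA = 4 * pi * 64
SA = 256 * pi
SA = 804.25
804.25 m^2


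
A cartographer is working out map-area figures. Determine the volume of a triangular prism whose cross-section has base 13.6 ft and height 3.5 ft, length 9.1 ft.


Shape: triangular prism
Triangle base = 13.6 ft, triangle height = 3.5 ft, prism length L = 9.1 ft
Formula: V = (1/2 * b * h_tri) * L
Cross-section area = 0.5 * 13.6 * 3.5 = 23.8
V = 23.8 * 9.1
V = 216.58
216.58 ft^3


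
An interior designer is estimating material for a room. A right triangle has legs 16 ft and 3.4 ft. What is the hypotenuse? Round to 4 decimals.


Shape: right triangle
Legs a = 16 ft, b = 3.4 ft
Formula: c = sqrt(a^2 + b^2)
a^2 = 256, b^2 = 11.56
a^2 + b^2 = 267.56
c = sqrt(267.56)
c = 16.3573
16.3573 ft


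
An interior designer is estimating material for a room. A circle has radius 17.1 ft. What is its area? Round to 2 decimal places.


Shape: circle
Radius r = 17.1 ft
Formula: A = pi * r^2
r^2 = 17.1^2 = 292.41
A = pi * 292.41
A = 918.63
918.63 ft^2


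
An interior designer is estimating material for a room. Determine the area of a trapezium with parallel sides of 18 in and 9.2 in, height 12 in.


Shape: trapezoid
Parallel sides a = 18 in, b = 9.2 in; Height h = 12 in
Formula: A = (a + b) * h / 2
a + b = 18 + 9.2 = 27.2
A = 27.2 * 12 / 2
A = 326.4 / 2
A = 163.2
163.2 in^2


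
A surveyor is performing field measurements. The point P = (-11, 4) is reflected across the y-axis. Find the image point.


Transformation: reflection
Original point: (-11, 4)
Rule for reflection over the y-axis: (x, y) -> (-x, y)
Apply: (-11, 4) -> (11, 4)
(11, 4)


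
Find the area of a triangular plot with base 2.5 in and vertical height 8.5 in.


Shape: triangle
Base b = 2.5 in, Height h = 8.5 in
Formula: A = (1/2) * b * h
A = 0.5 * 2.5 * 8.5
A = 0.5 * 21.25
A = 10.625
10.625 in^2


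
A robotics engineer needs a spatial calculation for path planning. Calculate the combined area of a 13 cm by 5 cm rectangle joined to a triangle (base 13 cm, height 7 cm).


Composite shape: rectangle + triangle
Rectangle area = 13 * 5 = 65
Triangle area = 0.5 * 13 * 7 = 45.5
Total = 65 + 45.5
Total = 110.5
110.5 cm^2


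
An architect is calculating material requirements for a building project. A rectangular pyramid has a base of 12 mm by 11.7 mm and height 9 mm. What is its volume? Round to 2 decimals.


Shape: rectangular pyramid
Base: 12 mm x 11.7 mm, Height h = 9 mm
Formula: V = (1/3) * base_area * h
base_area = 12 * 11.7 = 140.4
base_area * h = 140.4 * 9 = 1263.6
V = 1263.6 / 3
V = 421.2
421.2 mm^3


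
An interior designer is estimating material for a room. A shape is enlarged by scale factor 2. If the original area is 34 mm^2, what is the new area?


Linear scale factor k = 2
Original area = 34 mm^2
Rule: under a linear scaling by k, areas scale by k^2.
k^2 = 2^2 = 4
New area = 34 * 4
New area = 136
136 mm^2


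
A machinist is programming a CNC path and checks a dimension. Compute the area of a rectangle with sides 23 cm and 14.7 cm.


Shape: rectangle
Length l = 23 cm, Width w = 14.7 cm
Formula: A = l * w
A = 23 * 14.7
A = 338.1
338.1 cm^2


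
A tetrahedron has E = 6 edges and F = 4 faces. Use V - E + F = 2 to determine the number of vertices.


Polyhedron: tetrahedron
Euler's formula for convex polyhedra: V - E + F = 2
Given: E = 6 edges and F = 4 faces
Solve for V:
V = 2 + E - F = 2 + 6 - 4 = 4
4 vertices


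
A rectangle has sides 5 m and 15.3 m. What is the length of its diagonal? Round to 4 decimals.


Shape: rectangle (diagonal via Pythagoras)
Sides: 5 m and 15.3 m
Formula: d = sqrt(l^2 + w^2)
l^2 = 25, w^2 = 234.09
l^2 + w^2 = 259.09
d = sqrt(259.09)
d = 16.0963
16.0963 m


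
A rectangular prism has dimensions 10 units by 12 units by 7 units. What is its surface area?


Shape: rectangular prism
l = 10 units, w = 12 units, h = 7 units
Formula: SA = 2(lw + lh + wh)
lw = 120, lh = 70, wh = 84
lw + lh + wh = 274
SA = 2 * 274
SA = 548
548 units^2


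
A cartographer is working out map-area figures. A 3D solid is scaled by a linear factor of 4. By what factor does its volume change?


Linear scale factor k = 4
Rule: under a linear scaling by k, volumes scale by k^3.
k^3 = 4 * 4 * 4
k^3 = 16 * 4
k^3 = 64
Volume scales by a factor of 64.
64 (dimensionless)


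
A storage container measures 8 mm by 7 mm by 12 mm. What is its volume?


Shape: rectangular prism
l = 8 mm, w = 7 mm, h = 12 mm
Formula: V = l * w * h
V = 8 * 7 * 12
V = 56 * 12
V = 672
672 mm^3


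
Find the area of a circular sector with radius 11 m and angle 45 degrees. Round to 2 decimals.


Shape: circular sector
Radius r = 11 m, Angle = 45 degrees
Formula: A = (angle/360) * pi * r^2
r^2 = 121
Fraction of circle = 45/360
A = (45/360) * pi * 121
A = 15.125 * pi
A = 47.52
47.52 m^2


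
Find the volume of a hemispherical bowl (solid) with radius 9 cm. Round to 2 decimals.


Shape: hemisphere (half of a sphere)
Radius r = 9 cm
Formula: V = (1/2) * (4/3) * pi * r^3 = (2/3) * pi * r^3
r^3 = 729
(2/3) * 729 = 486
V = 486 * pi
V = 1526.81
1526.81 cm^3


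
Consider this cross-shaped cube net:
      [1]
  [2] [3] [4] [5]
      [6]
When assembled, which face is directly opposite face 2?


Net: cross layout. Take square 3 as the base (bottom).
Fold the four squares in the horizontal row up around 3: 2 -> left, 4 -> right, 5 wraps to the top.
Fold 1 and 6 up from 3: 1 -> back, 6 -> front.
Opposite pairs are therefore: (1, 6), (2, 4), (3, 5).
Face 2 is opposite face 4.
face 4


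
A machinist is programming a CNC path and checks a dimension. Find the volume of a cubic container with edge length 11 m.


Shape: cube
Side s = 11 m
Formula: V = s^3
V = 11 * 11 * 11
V = 121 * 11
V = 1331
1331 m^3


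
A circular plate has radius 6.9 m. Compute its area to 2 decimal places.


Shape: circle
Radius r = 6.9 m
Formula: A = pi * r^2
r^2 = 6.9^2 = 47.61
A = pi * 47.61
A = 149.57
149.57 m^2


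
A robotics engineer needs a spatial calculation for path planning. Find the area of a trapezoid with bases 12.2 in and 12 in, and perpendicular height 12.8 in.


Shape: trapezoid
Parallel sides a = 12.2 in, b = 12 in; Height h = 12.8 in
Formula: A = (a + b) * h / 2
a + b = 12.2 + 12 = 24.2
A = 24.2 * 12.8 / 2
A = 309.76 / 2
A = 154.88
154.88 in^2


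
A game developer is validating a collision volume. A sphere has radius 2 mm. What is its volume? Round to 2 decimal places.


Shape: sphere
Radius r = 2 mm
Formula: V = (4/3) * pi * r^3
r^3 = 8
(4/3) * 8 = 10.666667
V = 10.666667 * pi
V = 33.51
33.51 mm^3


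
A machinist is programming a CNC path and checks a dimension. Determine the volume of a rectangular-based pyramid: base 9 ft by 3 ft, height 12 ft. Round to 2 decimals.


Shape: rectangular pyramid
Base: 9 ft x 3 ft, Height h = 12 ft
Formula: V = (1/3) * base_area * h
base_area = 9 * 3 = 27
base_area * h = 27 * 12 = 324
V = 324 / 3
V = 108
108 ft^3


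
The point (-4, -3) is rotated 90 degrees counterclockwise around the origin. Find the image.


Transformation: rotation about the origin
Original point: (-4, -3)
Rule for 90 deg counterclockwise: (x, y) -> (-y, x)
Apply: (-4, -3) -> (3, -4)
(3, -4)


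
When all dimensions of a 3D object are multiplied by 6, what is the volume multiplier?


Linear scale factor k = 6
Rule: under a linear scaling by k, volumes scale by k^3.
k^3 = 6 * 6 * 6
k^3 = 36 * 6
k^3 = 216
Volume scales by a factor of 216.
216 (dimensionless)


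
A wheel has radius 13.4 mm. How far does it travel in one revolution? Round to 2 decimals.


Shape: circle
Radius r = 13.4 mm
Formula: C = 2 * pi * r
C = 2 * pi * 13.4
C = 26.8 * pi
C = 84.19
84.19 mm


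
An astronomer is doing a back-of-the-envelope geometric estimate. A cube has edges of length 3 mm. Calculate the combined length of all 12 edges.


Shape: cube
Side s = 3 mm
A cube has 12 edges, all equal.
Formula: total edge length = 12 * s
Total = 12 * 3
Total = 36
36 mm


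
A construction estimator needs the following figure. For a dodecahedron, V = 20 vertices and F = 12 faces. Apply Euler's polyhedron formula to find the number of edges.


Polyhedron: dodecahedron
Euler's formula for convex polyhedra: V - E + F = 2
Given: V = 20 vertices and F = 12 faces
Solve for E:
E = V + F - 2 = 20 + 12 - 2 = 30
30 edges


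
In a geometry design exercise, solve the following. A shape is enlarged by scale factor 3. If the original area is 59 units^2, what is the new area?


Linear scale factor k = 3
Original area = 59 units^2
Rule: under a linear scaling by k, areas scale by k^2.
k^2 = 3^2 = 9
New area = 59 * 9
New area = 531
531 units^2


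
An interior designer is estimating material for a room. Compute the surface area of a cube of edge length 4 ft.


Shape: cube
Side s = 4 ft
A cube has 6 square faces.
Formula: SA = 6 * s^2
s^2 = 16
SA = 6 * 16
SA = 96
96 ft^2


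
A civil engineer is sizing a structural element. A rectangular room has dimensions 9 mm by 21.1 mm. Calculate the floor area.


Shape: rectangle
Length l = 9 mm, Width w = 21.1 mm
Formula: A = l * w
A = 9 * 21.1
A = 189.9
189.9 mm^2


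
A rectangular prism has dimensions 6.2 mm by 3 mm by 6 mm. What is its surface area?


Shape: rectangular prism
l = 6.2 mm, w = 3 mm, h = 6 mm
Formula: SA = 2(lw + lh + wh)
lw = 18.6, lh = 37.2, wh = 18
lw + lh + wh = 73.8
SA = 2 * 73.8
SA = 147.6
147.6 mm^2


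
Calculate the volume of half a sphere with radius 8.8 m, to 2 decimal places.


Shape: hemisphere (half of a sphere)
Radius r = 8.8 m
Formula: V = (1/2) * (4/3) * pi * r^3 = (2/3) * pi * r^3
r^3 = 681.472
(2/3) * 681.472 = 454.314667
V = 454.314667 * pi
V = 1427.27
1427.27 m^3


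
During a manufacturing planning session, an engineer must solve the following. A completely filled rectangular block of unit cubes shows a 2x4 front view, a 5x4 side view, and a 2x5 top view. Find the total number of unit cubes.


Orthographic views of a solid rectangular block:
Front view 2 x 4 -> length = 2, height = 4
Side view 5 x 4 -> width = 5, height = 4 (consistent)
Top view 2 x 5 -> confirms length = 2, width = 5
The block is 2 x 5 x 4.
Total unit cubes = 2 * 5 * 4 = 40
40 unit cubes


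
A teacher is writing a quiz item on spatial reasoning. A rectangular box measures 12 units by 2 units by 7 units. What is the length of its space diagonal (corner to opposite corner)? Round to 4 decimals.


Shape: rectangular box (space diagonal)
l = 12 units, w = 2 units, h = 7 units
Visualize: the diagonal of the base, then a right triangle with that diagonal and the height.
Formula: d = sqrt(l^2 + w^2 + h^2)
l^2 + w^2 + h^2 = 144 + 4 + 49 = 197
d = sqrt(197)
d = 14.0357
14.0357 units


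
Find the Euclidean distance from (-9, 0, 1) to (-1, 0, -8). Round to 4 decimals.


3D distance between two points
P1 = (-9, 0, 1), P2 = (-1, 0, -8)
Formula: d = sqrt((x2-x1)^2 + (y2-y1)^2 + (z2-z1)^2)
dx = -1 - -9 = 8
dy = 0 - 0 = 0
dz = -8 - 1 = -9
dx^2 + dy^2 + dz^2 = 64 + 0 + 81 = 145
d = sqrt(145)
d = 12.0416
12.0416 units


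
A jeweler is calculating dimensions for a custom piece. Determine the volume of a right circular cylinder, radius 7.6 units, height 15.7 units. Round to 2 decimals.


Shape: cylinder
Radius r = 7.6 units, Height h = 15.7 units
Formula: V = pi * r^2 * h
r^2 = 57.76
V = pi * 57.76 * 15.7
V = 906.832 * pi
V = 2848.9
2848.9 units^3


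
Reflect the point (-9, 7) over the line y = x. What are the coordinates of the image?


Transformation: reflection
Original point: (-9, 7)
Rule for reflection over y = x: (x, y) -> (y, x)
Apply: (-9, 7) -> (7, -9)
(7, -9)


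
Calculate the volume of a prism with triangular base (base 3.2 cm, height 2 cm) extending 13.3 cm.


Shape: triangular prism
Triangle base = 3.2 cm, triangle height = 2 cm, prism length L = 13.3 cm
Formula: V = (1/2 * b * h_tri) * L
Cross-section area = 0.5 * 3.2 * 2 = 3.2
V = 3.2 * 13.3
V = 42.56
42.56 cm^3


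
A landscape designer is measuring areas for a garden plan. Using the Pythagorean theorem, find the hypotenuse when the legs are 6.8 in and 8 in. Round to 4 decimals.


Shape: right triangle
Legs a = 6.8 in, b = 8 in
Formula: c = sqrt(a^2 + b^2)
a^2 = 46.24, b^2 = 64
a^2 + b^2 = 110.24
c = sqrt(110.24)
c = 10.4995
10.4995 in


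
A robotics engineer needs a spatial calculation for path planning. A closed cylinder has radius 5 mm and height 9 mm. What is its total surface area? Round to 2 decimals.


Shape: closed cylinder
Radius r = 5 mm, Height h = 9 mm
Formula: SA = 2*pi*r^2 + 2*pi*r*h = 2*pi*r*(r + h)
r + h = 14
2 * r * (r + h) = 2 * 5 * 14 = 140
SA = 140 * pi
SA = 439.82
439.82 mm^2


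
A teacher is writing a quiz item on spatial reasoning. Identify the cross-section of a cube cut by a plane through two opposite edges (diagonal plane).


Solid: cube
Cutting plane: through two opposite edges (diagonal plane)
Visualize the intersection of the plane with the solid's surface.
The boundary of the cut region is a rectangle.
rectangle


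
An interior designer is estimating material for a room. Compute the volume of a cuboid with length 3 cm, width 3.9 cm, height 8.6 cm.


Shape: rectangular prism
l = 3 cm, w = 3.9 cm, h = 8.6 cm
Formula: V = l * w * h
V = 3 * 3.9 * 8.6
V = 11.7 * 8.6
V = 100.62
100.62 cm^3


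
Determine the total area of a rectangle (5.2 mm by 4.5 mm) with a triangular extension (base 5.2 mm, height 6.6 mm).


Composite shape: rectangle + triangle
Rectangle area = 5.2 * 4.5 = 23.4
Triangle area = 0.5 * 5.2 * 6.6 = 17.16
Total = 23.4 + 17.16
Total = 40.56
40.56 mm^2


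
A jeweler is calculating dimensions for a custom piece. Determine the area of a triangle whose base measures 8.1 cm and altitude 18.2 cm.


Shape: triangle
Base b = 8.1 cm, Height h = 18.2 cm
Formula: A = (1/2) * b * h
A = 0.5 * 8.1 * 18.2
A = 0.5 * 147.42
A = 73.71
73.71 cm^2


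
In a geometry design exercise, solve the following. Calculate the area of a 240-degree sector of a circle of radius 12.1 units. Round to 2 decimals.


Shape: circular sector
Radius r = 12.1 units, Angle = 240 degrees
Formula: A = (angle/360) * pi * r^2
r^2 = 146.41
Fraction of circle = 240/360
A = (240/360) * pi * 146.41
A = 97.606667 * pi
A = 306.64
306.64 units^2


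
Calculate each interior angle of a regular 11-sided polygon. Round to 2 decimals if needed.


Shape: regular hendecagon (11 sides)
Formula: interior angle = (n - 2) * 180 / n
(n - 2) = 9
(n - 2) * 180 = 1620
angle = 1620 / 11
angle = 147.27
147.27 degrees


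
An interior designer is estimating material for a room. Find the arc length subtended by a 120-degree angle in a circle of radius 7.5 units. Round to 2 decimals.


Shape: circular arc
Radius r = 7.5 units, Angle = 120 degrees
Formula: L = (angle/360) * 2 * pi * r
2 * pi * r = 15 * pi
L = (120/360) * 15 * pi
L = 5 * pi
L = 15.71
15.71 units


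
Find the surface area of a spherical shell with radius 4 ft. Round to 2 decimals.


Shape: sphere
Radius r = 4 ft
Formula: SA = 4 * pi * r^2
r^2 = 16
SA = 4 * pi * 16
SA = 64 * pi
SA = 201.06
201.06 ft^2


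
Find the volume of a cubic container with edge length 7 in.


Shape: cube
Side s = 7 in
Formula: V = s^3
V = 7 * 7 * 7
V = 49 * 7
V = 343
343 in^3


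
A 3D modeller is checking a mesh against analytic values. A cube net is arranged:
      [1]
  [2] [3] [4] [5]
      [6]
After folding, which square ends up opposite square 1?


Net: cross layout. Take square 3 as the base (bottom).
Fold the four squares in the horizontal row up around 3: 2 -> left, 4 -> right, 5 wraps to the top.
Fold 1 and 6 up from 3: 1 -> back, 6 -> front.
Opposite pairs are therefore: (1, 6), (2, 4), (3, 5).
Face 1 is opposite face 6.
face 6
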